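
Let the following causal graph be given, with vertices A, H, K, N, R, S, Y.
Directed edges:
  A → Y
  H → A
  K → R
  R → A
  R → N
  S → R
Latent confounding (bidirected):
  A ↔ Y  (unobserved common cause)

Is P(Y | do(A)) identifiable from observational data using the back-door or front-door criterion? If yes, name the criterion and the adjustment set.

P(Y|do(A)): not identifiable (no BD/FD set).

desc(A)\{A}={Y}; candidates ⊆ {H,K,N,R,S}.
A↔Y: latent back-door arc(s) into A.
size 0: {}; under {} A still reaches {H,K,N,R,S,Y} ∋ Y.
size 1: {H}, {K}, {N} …(+2); under {H} A still reaches {K,N,R,S,Y} ∋ Y.
size 2: {H,K}, {H,N}, {H,R} …(+7); under {H,K} A still reaches {N,R,S,Y} ∋ Y.
A↔Y cannot be blocked by any observed set — no back-door set.
No mediator lies on a directed A→…→Y path.
Neither criterion identifies P(Y|do(A)) in this graph.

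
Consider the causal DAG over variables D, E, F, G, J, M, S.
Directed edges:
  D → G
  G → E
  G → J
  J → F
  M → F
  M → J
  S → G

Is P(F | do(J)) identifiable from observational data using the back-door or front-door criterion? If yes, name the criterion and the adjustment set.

desc(J)\{J}={F}; candidates ⊆ {D,E,G,M,S}.
size 0: {}; under {} J still reaches {D,E,F,G,M,S} ∋ F.
{M}: J⊥F given {M} in G with J→· removed — back-door holds.
P(F|do(J)) = Σ_{M} P(F|J,M)·P(M).

P(F|do(J)): backdoor, adjust for {M}.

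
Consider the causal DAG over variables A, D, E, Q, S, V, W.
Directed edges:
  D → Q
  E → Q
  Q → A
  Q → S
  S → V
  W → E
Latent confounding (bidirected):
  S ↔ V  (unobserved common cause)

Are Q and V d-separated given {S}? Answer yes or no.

Bayes-Ball from Q | {S} reaches {A,D,E,V,W}.
V ∈ reach(Q|{S}) ⇒ Q ⊥̸ V | {S}.

No — Q and V are d-connected given {S}.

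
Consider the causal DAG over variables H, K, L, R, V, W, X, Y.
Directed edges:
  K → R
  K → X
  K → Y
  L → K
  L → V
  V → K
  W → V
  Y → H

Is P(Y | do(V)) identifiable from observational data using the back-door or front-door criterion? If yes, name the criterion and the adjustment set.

P(Y|do(V)): backdoor, adjust for {L}.

desc(V)\{V}={H,K,R,X,Y}; candidates ⊆ {L,W}.
size 0: {}; under {} V still reaches {H,K,L,R,W,X,Y} ∋ Y.
{L}: V⊥Y given {L} in G with V→· removed — back-door holds.
P(Y|do(V)) = Σ_{L} P(Y|V,L)·P(L).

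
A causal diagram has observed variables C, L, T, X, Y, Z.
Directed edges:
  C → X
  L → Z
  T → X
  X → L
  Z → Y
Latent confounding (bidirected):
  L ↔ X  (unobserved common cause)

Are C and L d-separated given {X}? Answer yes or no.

Bayes-Ball from C | {X} reaches {L,T,Y,Z}.
L ∈ reach(C|{X}) ⇒ C ⊥̸ L | {X}.

No — C and L are d-connected given {X}.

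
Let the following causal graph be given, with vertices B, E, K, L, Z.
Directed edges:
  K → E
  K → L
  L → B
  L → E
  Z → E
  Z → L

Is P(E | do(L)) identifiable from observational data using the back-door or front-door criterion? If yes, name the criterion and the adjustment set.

P(E|do(L)): backdoor, adjust for {K, Z}.

desc(L)\{L}={B,E}; candidates ⊆ {K,Z}.
size 0: {}; under {} L still reaches {E,K,Z} ∋ E.
size 1: {K}, {Z}; under {K} L still reaches {E,Z} ∋ E.
{K,Z}: L⊥E given {K,Z} in G with L→· removed — back-door holds.
P(E|do(L)) = Σ_{K,Z} P(E|L,K,Z)·P(K,Z).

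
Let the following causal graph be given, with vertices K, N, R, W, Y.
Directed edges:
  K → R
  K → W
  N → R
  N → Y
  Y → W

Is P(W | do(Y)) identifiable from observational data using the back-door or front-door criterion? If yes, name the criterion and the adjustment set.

P(W|do(Y)): backdoor, adjust for ∅.

desc(Y)\{Y}={W}; candidates ⊆ {K,N,R}.
∅: Y⊥W given ∅ in G with Y→· removed — back-door holds.
P(W|do(Y)) = P(W|Y) — no adjustment needed.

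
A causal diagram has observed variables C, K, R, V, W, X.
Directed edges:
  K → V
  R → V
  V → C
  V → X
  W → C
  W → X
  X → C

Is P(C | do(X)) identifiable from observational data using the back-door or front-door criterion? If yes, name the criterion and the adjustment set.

desc(X)\{X}={C}; candidates ⊆ {K,R,V,W}.
size 0: {}; under {} X still reaches {C,K,R,V,W} ∋ C.
size 1: {K}, {R}, {V} …(+1); under {K} X still reaches {C,R,V,W} ∋ C.
{V,W}: X⊥C given {V,W} in G with X→· removed — back-door holds.
P(C|do(X)) = Σ_{V,W} P(C|X,V,W)·P(V,W).

P(C|do(X)): backdoor, adjust for {V, W}.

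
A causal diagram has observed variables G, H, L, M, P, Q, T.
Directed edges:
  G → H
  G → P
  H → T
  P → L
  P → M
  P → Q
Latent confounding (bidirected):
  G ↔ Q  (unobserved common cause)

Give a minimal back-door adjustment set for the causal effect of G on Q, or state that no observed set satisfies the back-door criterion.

G→Q: no observed back-door set.

desc(G)\{G}={H,L,M,P,Q,T}; candidates ⊆ {—}.
G↔Q: latent back-door arc(s) into G.
size 0: {}; under {} G still reaches {Q} ∋ Q.
G↔Q cannot be blocked by any observed set — no back-door set.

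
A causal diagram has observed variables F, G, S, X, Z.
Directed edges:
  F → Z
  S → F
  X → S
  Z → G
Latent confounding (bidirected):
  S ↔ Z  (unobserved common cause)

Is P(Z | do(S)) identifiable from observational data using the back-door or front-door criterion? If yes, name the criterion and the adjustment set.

P(Z|do(S)): frontdoor, adjust for {F}.

desc(S)\{S}={F,G,Z}; candidates ⊆ {X}.
S↔Z: latent back-door arc(s) into S.
size 0: {}; under {} S still reaches {G,X,Z} ∋ Z.
size 1: {X}; under {X} S still reaches {G,Z} ∋ Z.
S↔Z cannot be blocked by any observed set — no back-door set.
{F}: (i) intercepts every directed S→Z path; (ii) no back-door S→{F}; (iii) {S} blocks every back-door {F}→Z. Front-door holds.
P(Z|do(S)) = Σ_{F} P(F|S) Σ_{S'} P(Z|F,S')P(S').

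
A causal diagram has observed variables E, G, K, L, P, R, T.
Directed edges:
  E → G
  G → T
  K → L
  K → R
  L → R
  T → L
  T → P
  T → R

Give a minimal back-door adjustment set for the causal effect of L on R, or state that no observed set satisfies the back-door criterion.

desc(L)\{L}={R}; candidates ⊆ {E,G,K,P,T}.
size 0: {}; under {} L still reaches {E,G,K,P,R,T} ∋ R.
size 1: {E}, {G}, {K} …(+2); under {E} L still reaches {G,K,P,R,T} ∋ R.
{K,T}: L⊥R given {K,T} in G with L→· removed — back-door holds.

L→R: minimal back-door set {K, T}.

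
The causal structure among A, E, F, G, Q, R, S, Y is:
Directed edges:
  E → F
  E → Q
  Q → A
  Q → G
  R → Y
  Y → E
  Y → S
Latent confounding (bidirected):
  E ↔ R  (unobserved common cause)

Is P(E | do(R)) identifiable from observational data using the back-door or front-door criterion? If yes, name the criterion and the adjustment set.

P(E|do(R)): frontdoor, adjust for {Y}.

desc(R)\{R}={A,E,F,G,Q,S,Y}; candidates ⊆ {—}.
R↔E: latent back-door arc(s) into R.
size 0: {}; under {} R still reaches {A,E,F,G,Q} ∋ E.
R↔E cannot be blocked by any observed set — no back-door set.
{Y}: (i) intercepts every directed R→E path; (ii) no back-door R→{Y}; (iii) {R} blocks every back-door {Y}→E. Front-door holds.
P(E|do(R)) = Σ_{Y} P(Y|R) Σ_{R'} P(E|Y,R')P(R').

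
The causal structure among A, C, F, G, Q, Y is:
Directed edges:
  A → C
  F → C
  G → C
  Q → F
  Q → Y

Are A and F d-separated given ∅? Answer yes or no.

Bayes-Ball from A | ∅ reaches {C}.
F ∉ reach(A|∅) ⇒ A ⊥ F | ∅.

Yes — A ⊥ F | ∅.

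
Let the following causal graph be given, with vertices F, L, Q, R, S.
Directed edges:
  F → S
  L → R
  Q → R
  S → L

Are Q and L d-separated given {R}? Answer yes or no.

No — Q and L are d-connected given {R}.

Bayes-Ball from Q | {R} reaches {F,L,S}.
L ∈ reach(Q|{R}) ⇒ Q ⊥̸ L | {R}.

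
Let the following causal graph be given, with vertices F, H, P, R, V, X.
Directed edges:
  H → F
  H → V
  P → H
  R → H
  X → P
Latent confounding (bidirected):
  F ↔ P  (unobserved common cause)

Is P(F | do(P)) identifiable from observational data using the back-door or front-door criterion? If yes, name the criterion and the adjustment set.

desc(P)\{P}={F,H,V}; candidates ⊆ {R,X}.
P↔F: latent back-door arc(s) into P.
size 0: {}; under {} P still reaches {F,X} ∋ F.
size 1: {R}, {X}; under {R} P still reaches {F,X} ∋ F.
size 2: {R,X}; under {R,X} P still reaches {F} ∋ F.
P↔F cannot be blocked by any observed set — no back-door set.
{H}: (i) intercepts every directed P→F path; (ii) no back-door P→{H}; (iii) {P} blocks every back-door {H}→F. Front-door holds.
P(F|do(P)) = Σ_{H} P(H|P) Σ_{P'} P(F|H,P')P(P').

P(F|do(P)): frontdoor, adjust for {H}.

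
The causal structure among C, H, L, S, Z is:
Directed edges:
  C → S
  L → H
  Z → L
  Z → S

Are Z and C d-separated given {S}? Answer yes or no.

No — Z and C are d-connected given {S}.

Bayes-Ball from Z | {S} reaches {C,H,L}.
C ∈ reach(Z|{S}) ⇒ Z ⊥̸ C | {S}.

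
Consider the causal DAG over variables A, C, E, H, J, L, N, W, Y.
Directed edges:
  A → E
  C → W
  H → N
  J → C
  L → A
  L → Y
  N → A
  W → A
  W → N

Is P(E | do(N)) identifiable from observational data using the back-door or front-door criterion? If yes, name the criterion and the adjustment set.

desc(N)\{N}={A,E}; candidates ⊆ {C,H,J,L,W,Y}.
size 0: {}; under {} N still reaches {A,C,E,H,J,W} ∋ E.
{W}: N⊥E given {W} in G with N→· removed — back-door holds.
P(E|do(N)) = Σ_{W} P(E|N,W)·P(W).

P(E|do(N)): backdoor, adjust for {W}.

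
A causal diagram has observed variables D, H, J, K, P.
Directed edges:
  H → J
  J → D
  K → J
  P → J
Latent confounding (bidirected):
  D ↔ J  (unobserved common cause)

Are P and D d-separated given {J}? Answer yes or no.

No — P and D are d-connected given {J}.

Bayes-Ball from P | {J} reaches {D,H,K}.
D ∈ reach(P|{J}) ⇒ P ⊥̸ D | {J}.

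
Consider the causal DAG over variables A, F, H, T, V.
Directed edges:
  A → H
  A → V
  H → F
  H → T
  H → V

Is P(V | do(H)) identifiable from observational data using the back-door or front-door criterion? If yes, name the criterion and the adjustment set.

P(V|do(H)): backdoor, adjust for {A}.

desc(H)\{H}={F,T,V}; candidates ⊆ {A}.
size 0: {}; under {} H still reaches {A,V} ∋ V.
{A}: H⊥V given {A} in G with H→· removed — back-door holds.
P(V|do(H)) = Σ_{A} P(V|H,A)·P(A).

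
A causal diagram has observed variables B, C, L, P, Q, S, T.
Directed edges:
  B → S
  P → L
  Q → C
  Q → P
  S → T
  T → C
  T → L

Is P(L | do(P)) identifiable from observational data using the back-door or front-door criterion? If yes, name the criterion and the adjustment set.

desc(P)\{P}={L}; candidates ⊆ {B,C,Q,S,T}.
∅: P⊥L given ∅ in G with P→· removed — back-door holds.
P(L|do(P)) = P(L|P) — no adjustment needed.

P(L|do(P)): backdoor, adjust for ∅.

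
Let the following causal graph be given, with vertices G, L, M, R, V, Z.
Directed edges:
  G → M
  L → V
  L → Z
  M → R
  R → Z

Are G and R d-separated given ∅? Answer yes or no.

Bayes-Ball from G | ∅ reaches {M,R,Z}.
R ∈ reach(G|∅) ⇒ G ⊥̸ R | ∅.

No — G and R are d-connected given ∅.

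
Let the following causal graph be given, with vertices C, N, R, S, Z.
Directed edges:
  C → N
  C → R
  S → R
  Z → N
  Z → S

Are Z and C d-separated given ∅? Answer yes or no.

Bayes-Ball from Z | ∅ reaches {N,R,S}.
C ∉ reach(Z|∅) ⇒ Z ⊥ C | ∅.

Yes — Z ⊥ C | ∅.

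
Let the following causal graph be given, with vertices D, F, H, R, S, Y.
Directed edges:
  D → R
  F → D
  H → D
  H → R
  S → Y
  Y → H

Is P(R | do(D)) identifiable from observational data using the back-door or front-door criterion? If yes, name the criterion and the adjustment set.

desc(D)\{D}={R}; candidates ⊆ {F,H,S,Y}.
size 0: {}; under {} D still reaches {F,H,R,S,Y} ∋ R.
{H}: D⊥R given {H} in G with D→· removed — back-door holds.
P(R|do(D)) = Σ_{H} P(R|D,H)·P(H).

P(R|do(D)): backdoor, adjust for {H}.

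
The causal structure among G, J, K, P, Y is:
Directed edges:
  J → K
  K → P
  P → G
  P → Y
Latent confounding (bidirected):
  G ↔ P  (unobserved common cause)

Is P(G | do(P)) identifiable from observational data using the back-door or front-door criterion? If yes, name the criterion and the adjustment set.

P(G|do(P)): not identifiable (no BD/FD set).

desc(P)\{P}={G,Y}; candidates ⊆ {J,K}.
P↔G: latent back-door arc(s) into P.
size 0: {}; under {} P still reaches {G,J,K} ∋ G.
size 1: {J}, {K}; under {J} P still reaches {G,K} ∋ G.
size 2: {J,K}; under {J,K} P still reaches {G} ∋ G.
P↔G cannot be blocked by any observed set — no back-door set.
No mediator lies on a directed P→…→G path.
Neither criterion identifies P(G|do(P)) in this graph.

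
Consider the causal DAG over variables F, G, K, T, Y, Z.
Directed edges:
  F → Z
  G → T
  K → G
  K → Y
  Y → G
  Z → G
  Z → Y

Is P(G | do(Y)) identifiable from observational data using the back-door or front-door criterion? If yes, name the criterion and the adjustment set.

desc(Y)\{Y}={G,T}; candidates ⊆ {F,K,Z}.
size 0: {}; under {} Y still reaches {F,G,K,T,Z} ∋ G.
size 1: {F}, {K}, {Z}; under {F} Y still reaches {G,K,T,Z} ∋ G.
{K,Z}: Y⊥G given {K,Z} in G with Y→· removed — back-door holds.
P(G|do(Y)) = Σ_{K,Z} P(G|Y,K,Z)·P(K,Z).

P(G|do(Y)): backdoor, adjust for {K, Z}.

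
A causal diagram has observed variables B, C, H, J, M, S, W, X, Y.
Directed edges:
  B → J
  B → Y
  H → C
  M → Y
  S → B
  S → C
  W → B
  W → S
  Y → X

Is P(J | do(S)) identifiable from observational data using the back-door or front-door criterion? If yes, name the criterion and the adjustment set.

desc(S)\{S}={B,C,J,X,Y}; candidates ⊆ {H,M,W}.
size 0: {}; under {} S still reaches {B,J,W,X,Y} ∋ J.
{W}: S⊥J given {W} in G with S→· removed — back-door holds.
P(J|do(S)) = Σ_{W} P(J|S,W)·P(W).

P(J|do(S)): backdoor, adjust for {W}.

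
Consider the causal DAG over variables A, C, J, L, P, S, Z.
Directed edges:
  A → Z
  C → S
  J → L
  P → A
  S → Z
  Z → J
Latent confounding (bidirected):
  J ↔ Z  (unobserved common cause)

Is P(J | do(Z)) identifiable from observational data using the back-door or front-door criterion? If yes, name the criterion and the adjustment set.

desc(Z)\{Z}={J,L}; candidates ⊆ {A,C,P,S}.
Z↔J: latent back-door arc(s) into Z.
size 0: {}; under {} Z still reaches {A,C,J,L,P,S} ∋ J.
size 1: {A}, {C}, {P} …(+1); under {A} Z still reaches {C,J,L,S} ∋ J.
size 2: {A,C}, {A,P}, {A,S} …(+3); under {A,C} Z still reaches {J,L,S} ∋ J.
Z↔J cannot be blocked by any observed set — no back-door set.
No mediator lies on a directed Z→…→J path.
Neither criterion identifies P(J|do(Z)) in this graph.

P(J|do(Z)): not identifiable (no BD/FD set).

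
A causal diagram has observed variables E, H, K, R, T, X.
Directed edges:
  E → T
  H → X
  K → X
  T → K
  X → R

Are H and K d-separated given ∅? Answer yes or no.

Bayes-Ball from H | ∅ reaches {R,X}.
K ∉ reach(H|∅) ⇒ H ⊥ K | ∅.

Yes — H ⊥ K | ∅.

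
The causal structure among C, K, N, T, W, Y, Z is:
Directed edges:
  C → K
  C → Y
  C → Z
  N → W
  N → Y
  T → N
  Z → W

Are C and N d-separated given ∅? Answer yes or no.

Yes — C ⊥ N | ∅.

Bayes-Ball from C | ∅ reaches {K,W,Y,Z}.
N ∉ reach(C|∅) ⇒ C ⊥ N | ∅.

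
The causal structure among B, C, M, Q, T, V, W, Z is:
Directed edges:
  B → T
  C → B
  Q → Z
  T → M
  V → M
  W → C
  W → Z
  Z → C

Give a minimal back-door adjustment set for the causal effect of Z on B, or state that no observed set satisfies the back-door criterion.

desc(Z)\{Z}={B,C,M,T}; candidates ⊆ {Q,V,W}.
size 0: {}; under {} Z still reaches {B,C,M,Q,T,W} ∋ B.
{W}: Z⊥B given {W} in G with Z→· removed — back-door holds.

Z→B: minimal back-door set {W}.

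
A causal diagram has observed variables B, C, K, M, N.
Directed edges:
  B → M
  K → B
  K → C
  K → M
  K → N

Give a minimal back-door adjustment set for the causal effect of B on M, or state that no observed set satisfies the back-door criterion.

B→M: minimal back-door set {K}.

desc(B)\{B}={M}; candidates ⊆ {C,K,N}.
size 0: {}; under {} B still reaches {C,K,M,N} ∋ M.
{K}: B⊥M given {K} in G with B→· removed — back-door holds.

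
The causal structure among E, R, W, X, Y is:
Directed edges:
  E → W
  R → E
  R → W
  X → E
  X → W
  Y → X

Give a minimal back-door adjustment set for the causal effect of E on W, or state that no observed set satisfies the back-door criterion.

desc(E)\{E}={W}; candidates ⊆ {R,X,Y}.
size 0: {}; under {} E still reaches {R,W,X,Y} ∋ W.
size 1: {R}, {X}, {Y}; under {R} E still reaches {W,X,Y} ∋ W.
{R,X}: E⊥W given {R,X} in G with E→· removed — back-door holds.

E→W: minimal back-door set {R, X}.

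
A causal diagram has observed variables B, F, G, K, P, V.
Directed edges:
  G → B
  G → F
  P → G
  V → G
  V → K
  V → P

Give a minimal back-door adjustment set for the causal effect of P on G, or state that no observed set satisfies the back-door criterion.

desc(P)\{P}={B,F,G}; candidates ⊆ {K,V}.
size 0: {}; under {} P still reaches {B,F,G,K,V} ∋ G.
{V}: P⊥G given {V} in G with P→· removed — back-door holds.

P→G: minimal back-door set {V}.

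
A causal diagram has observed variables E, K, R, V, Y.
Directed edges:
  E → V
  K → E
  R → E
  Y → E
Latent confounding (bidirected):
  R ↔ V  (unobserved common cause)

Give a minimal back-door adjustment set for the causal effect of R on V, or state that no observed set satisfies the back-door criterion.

desc(R)\{R}={E,V}; candidates ⊆ {K,Y}.
R↔V: latent back-door arc(s) into R.
size 0: {}; under {} R still reaches {V} ∋ V.
size 1: {K}, {Y}; under {K} R still reaches {V} ∋ V.
size 2: {K,Y}; under {K,Y} R still reaches {V} ∋ V.
R↔V cannot be blocked by any observed set — no back-door set.

R→V: no observed back-door set.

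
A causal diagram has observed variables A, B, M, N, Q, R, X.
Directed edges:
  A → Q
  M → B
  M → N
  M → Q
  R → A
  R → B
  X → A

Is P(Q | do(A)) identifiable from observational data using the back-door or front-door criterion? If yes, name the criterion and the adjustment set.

desc(A)\{A}={Q}; candidates ⊆ {B,M,N,R,X}.
∅: A⊥Q given ∅ in G with A→· removed — back-door holds.
P(Q|do(A)) = P(Q|A) — no adjustment needed.

P(Q|do(A)): backdoor, adjust for ∅.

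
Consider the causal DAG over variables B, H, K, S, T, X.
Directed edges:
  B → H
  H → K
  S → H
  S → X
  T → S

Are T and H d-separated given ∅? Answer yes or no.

Bayes-Ball from T | ∅ reaches {H,K,S,X}.
H ∈ reach(T|∅) ⇒ T ⊥̸ H | ∅.

No — T and H are d-connected given ∅.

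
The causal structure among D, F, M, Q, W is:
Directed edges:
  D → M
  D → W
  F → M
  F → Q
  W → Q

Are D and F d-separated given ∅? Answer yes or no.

Yes — D ⊥ F | ∅.

Bayes-Ball from D | ∅ reaches {M,Q,W}.
F ∉ reach(D|∅) ⇒ D ⊥ F | ∅.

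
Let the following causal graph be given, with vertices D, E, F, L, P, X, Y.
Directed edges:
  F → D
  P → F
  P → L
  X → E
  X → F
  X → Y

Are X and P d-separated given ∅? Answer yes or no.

Yes — X ⊥ P | ∅.

Bayes-Ball from X | ∅ reaches {D,E,F,Y}.
P ∉ reach(X|∅) ⇒ X ⊥ P | ∅.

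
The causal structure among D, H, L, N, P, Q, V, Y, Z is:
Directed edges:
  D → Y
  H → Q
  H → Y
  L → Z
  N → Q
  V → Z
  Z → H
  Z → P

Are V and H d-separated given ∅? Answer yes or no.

Bayes-Ball from V | ∅ reaches {H,P,Q,Y,Z}.
H ∈ reach(V|∅) ⇒ V ⊥̸ H | ∅.

No — V and H are d-connected given ∅.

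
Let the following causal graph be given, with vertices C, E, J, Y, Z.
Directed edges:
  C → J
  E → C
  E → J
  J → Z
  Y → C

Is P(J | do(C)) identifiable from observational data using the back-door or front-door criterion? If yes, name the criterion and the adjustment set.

desc(C)\{C}={J,Z}; candidates ⊆ {E,Y}.
size 0: {}; under {} C still reaches {E,J,Y,Z} ∋ J.
{E}: C⊥J given {E} in G with C→· removed — back-door holds.
P(J|do(C)) = Σ_{E} P(J|C,E)·P(E).

P(J|do(C)): backdoor, adjust for {E}.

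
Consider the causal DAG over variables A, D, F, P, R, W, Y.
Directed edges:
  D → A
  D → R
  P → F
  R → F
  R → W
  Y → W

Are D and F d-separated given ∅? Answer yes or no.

Bayes-Ball from D | ∅ reaches {A,F,R,W}.
F ∈ reach(D|∅) ⇒ D ⊥̸ F | ∅.

No — D and F are d-connected given ∅.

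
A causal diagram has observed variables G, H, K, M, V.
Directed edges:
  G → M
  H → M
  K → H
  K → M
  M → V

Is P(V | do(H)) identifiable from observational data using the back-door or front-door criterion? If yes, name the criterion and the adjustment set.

desc(H)\{H}={M,V}; candidates ⊆ {G,K}.
size 0: {}; under {} H still reaches {K,M,V} ∋ V.
{K}: H⊥V given {K} in G with H→· removed — back-door holds.
P(V|do(H)) = Σ_{K} P(V|H,K)·P(K).

P(V|do(H)): backdoor, adjust for {K}.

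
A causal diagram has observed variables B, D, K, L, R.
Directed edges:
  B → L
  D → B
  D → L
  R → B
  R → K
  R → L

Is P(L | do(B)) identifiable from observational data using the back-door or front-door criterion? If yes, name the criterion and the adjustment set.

desc(B)\{B}={L}; candidates ⊆ {D,K,R}.
size 0: {}; under {} B still reaches {D,K,L,R} ∋ L.
size 1: {D}, {K}, {R}; under {D} B still reaches {K,L,R} ∋ L.
{D,R}: B⊥L given {D,R} in G with B→· removed — back-door holds.
P(L|do(B)) = Σ_{D,R} P(L|B,D,R)·P(D,R).

P(L|do(B)): backdoor, adjust for {D, R}.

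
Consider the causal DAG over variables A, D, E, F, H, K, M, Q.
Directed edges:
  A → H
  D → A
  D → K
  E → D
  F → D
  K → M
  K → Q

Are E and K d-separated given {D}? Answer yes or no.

Bayes-Ball from E | {D} reaches {F}.
K ∉ reach(E|{D}) ⇒ E ⊥ K | {D}.

Yes — E ⊥ K | {D}.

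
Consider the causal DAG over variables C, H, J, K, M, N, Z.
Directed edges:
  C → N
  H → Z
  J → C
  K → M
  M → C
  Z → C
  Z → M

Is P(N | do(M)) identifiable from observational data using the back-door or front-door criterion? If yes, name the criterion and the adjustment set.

P(N|do(M)): backdoor, adjust for {Z}.

desc(M)\{M}={C,N}; candidates ⊆ {H,J,K,Z}.
size 0: {}; under {} M still reaches {C,H,K,N,Z} ∋ N.
{Z}: M⊥N given {Z} in G with M→· removed — back-door holds.
P(N|do(M)) = Σ_{Z} P(N|M,Z)·P(Z).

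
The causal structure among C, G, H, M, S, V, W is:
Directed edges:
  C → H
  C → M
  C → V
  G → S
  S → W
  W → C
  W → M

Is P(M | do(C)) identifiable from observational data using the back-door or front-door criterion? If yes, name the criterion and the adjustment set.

P(M|do(C)): backdoor, adjust for {W}.

desc(C)\{C}={H,M,V}; candidates ⊆ {G,S,W}.
size 0: {}; under {} C still reaches {G,M,S,W} ∋ M.
{W}: C⊥M given {W} in G with C→· removed — back-door holds.
P(M|do(C)) = Σ_{W} P(M|C,W)·P(W).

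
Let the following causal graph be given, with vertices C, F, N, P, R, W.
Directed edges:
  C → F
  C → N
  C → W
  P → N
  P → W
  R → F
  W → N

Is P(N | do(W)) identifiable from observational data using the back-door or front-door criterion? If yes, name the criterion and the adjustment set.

desc(W)\{W}={N}; candidates ⊆ {C,F,P,R}.
size 0: {}; under {} W still reaches {C,F,N,P} ∋ N.
size 1: {C}, {F}, {P} …(+1); under {C} W still reaches {N,P} ∋ N.
{C,P}: W⊥N given {C,P} in G with W→· removed — back-door holds.
P(N|do(W)) = Σ_{C,P} P(N|W,C,P)·P(C,P).

P(N|do(W)): backdoor, adjust for {C, P}.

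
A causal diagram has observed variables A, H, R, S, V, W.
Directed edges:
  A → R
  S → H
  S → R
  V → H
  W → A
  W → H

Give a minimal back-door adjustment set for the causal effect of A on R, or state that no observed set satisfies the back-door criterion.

desc(A)\{A}={R}; candidates ⊆ {H,S,V,W}.
∅: A⊥R given ∅ in G with A→· removed — back-door holds.

A→R: minimal back-door set ∅.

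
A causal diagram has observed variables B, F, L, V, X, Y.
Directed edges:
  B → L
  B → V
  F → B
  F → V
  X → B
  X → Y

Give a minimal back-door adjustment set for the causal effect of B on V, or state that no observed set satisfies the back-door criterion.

desc(B)\{B}={L,V}; candidates ⊆ {F,X,Y}.
size 0: {}; under {} B still reaches {F,V,X,Y} ∋ V.
{F}: B⊥V given {F} in G with B→· removed — back-door holds.

B→V: minimal back-door set {F}.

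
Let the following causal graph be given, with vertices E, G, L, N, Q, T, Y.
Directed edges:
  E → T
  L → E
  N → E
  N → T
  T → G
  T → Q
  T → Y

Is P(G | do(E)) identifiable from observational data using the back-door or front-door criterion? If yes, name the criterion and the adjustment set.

desc(E)\{E}={G,Q,T,Y}; candidates ⊆ {L,N}.
size 0: {}; under {} E still reaches {G,L,N,Q,T,Y} ∋ G.
{N}: E⊥G given {N} in G with E→· removed — back-door holds.
P(G|do(E)) = Σ_{N} P(G|E,N)·P(N).

P(G|do(E)): backdoor, adjust for {N}.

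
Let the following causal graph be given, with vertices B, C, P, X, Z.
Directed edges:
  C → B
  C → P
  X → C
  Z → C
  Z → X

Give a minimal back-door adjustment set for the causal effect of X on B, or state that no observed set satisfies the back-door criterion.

X→B: minimal back-door set {Z}.

desc(X)\{X}={B,C,P}; candidates ⊆ {Z}.
size 0: {}; under {} X still reaches {B,C,P,Z} ∋ B.
{Z}: X⊥B given {Z} in G with X→· removed — back-door holds.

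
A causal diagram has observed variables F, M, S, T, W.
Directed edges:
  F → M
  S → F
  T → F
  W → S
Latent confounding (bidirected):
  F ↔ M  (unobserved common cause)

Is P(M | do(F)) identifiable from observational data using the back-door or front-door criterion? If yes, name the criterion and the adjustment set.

P(M|do(F)): not identifiable (no BD/FD set).

desc(F)\{F}={M}; candidates ⊆ {S,T,W}.
F↔M: latent back-door arc(s) into F.
size 0: {}; under {} F still reaches {M,S,T,W} ∋ M.
size 1: {S}, {T}, {W}; under {S} F still reaches {M,T} ∋ M.
size 2: {S,T}, {S,W}, {T,W}; under {S,T} F still reaches {M} ∋ M.
F↔M cannot be blocked by any observed set — no back-door set.
No mediator lies on a directed F→…→M path.
Neither criterion identifies P(M|do(F)) in this graph.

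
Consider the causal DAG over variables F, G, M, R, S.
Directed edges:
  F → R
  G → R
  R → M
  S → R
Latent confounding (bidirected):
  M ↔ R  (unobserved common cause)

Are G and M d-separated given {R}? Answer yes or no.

Bayes-Ball from G | {R} reaches {F,M,S}.
M ∈ reach(G|{R}) ⇒ G ⊥̸ M | {R}.

No — G and M are d-connected given {R}.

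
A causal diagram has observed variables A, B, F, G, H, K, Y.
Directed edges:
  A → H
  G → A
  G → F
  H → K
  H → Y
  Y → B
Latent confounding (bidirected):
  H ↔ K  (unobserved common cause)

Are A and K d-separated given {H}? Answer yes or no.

No — A and K are d-connected given {H}.

Bayes-Ball from A | {H} reaches {F,G,K}.
K ∈ reach(A|{H}) ⇒ A ⊥̸ K | {H}.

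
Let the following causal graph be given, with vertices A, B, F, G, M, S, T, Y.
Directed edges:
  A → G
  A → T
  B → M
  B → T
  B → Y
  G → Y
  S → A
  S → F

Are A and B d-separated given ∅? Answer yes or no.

Yes — A ⊥ B | ∅.

Bayes-Ball from A | ∅ reaches {F,G,S,T,Y}.
B ∉ reach(A|∅) ⇒ A ⊥ B | ∅.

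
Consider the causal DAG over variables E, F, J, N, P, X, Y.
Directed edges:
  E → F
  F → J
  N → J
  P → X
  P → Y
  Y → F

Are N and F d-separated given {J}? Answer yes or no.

No — N and F are d-connected given {J}.

Bayes-Ball from N | {J} reaches {E,F,P,X,Y}.
F ∈ reach(N|{J}) ⇒ N ⊥̸ F | {J}.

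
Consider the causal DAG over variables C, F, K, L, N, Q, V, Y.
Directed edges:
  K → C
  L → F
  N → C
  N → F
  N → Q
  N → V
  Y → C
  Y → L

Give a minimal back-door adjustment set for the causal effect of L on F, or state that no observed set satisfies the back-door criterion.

L→F: minimal back-door set ∅.

desc(L)\{L}={F}; candidates ⊆ {C,K,N,Q,V,Y}.
∅: L⊥F given ∅ in G with L→· removed — back-door holds.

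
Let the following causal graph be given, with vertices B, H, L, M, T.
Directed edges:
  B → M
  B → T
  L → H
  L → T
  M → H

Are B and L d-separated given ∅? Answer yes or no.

Bayes-Ball from B | ∅ reaches {H,M,T}.
L ∉ reach(B|∅) ⇒ B ⊥ L | ∅.

Yes — B ⊥ L | ∅.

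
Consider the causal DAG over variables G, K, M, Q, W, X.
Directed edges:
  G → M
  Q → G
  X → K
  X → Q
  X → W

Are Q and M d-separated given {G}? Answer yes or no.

Yes — Q ⊥ M | {G}.

Bayes-Ball from Q | {G} reaches {K,W,X}.
M ∉ reach(Q|{G}) ⇒ Q ⊥ M | {G}.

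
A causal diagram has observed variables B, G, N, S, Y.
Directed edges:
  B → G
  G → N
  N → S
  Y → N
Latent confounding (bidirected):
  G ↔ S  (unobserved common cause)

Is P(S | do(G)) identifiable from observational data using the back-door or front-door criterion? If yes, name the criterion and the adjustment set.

desc(G)\{G}={N,S}; candidates ⊆ {B,Y}.
G↔S: latent back-door arc(s) into G.
size 0: {}; under {} G still reaches {B,S} ∋ S.
size 1: {B}, {Y}; under {B} G still reaches {S} ∋ S.
size 2: {B,Y}; under {B,Y} G still reaches {S} ∋ S.
G↔S cannot be blocked by any observed set — no back-door set.
{N}: (i) intercepts every directed G→S path; (ii) no back-door G→{N}; (iii) {G} blocks every back-door {N}→S. Front-door holds.
P(S|do(G)) = Σ_{N} P(N|G) Σ_{G'} P(S|N,G')P(G').

P(S|do(G)): frontdoor, adjust for {N}.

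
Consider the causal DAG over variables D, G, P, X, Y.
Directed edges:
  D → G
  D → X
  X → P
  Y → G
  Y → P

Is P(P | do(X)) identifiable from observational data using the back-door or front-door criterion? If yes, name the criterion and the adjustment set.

P(P|do(X)): backdoor, adjust for ∅.

desc(X)\{X}={P}; candidates ⊆ {D,G,Y}.
∅: X⊥P given ∅ in G with X→· removed — back-door holds.
P(P|do(X)) = P(P|X) — no adjustment needed.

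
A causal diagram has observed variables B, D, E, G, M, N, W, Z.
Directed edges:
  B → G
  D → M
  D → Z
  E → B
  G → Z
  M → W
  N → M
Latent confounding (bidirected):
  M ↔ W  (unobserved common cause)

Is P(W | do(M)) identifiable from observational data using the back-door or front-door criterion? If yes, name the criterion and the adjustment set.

P(W|do(M)): not identifiable (no BD/FD set).

desc(M)\{M}={W}; candidates ⊆ {B,D,E,G,N,Z}.
M↔W: latent back-door arc(s) into M.
size 0: {}; under {} M still reaches {D,N,W,Z} ∋ W.
size 1: {B}, {D}, {E} …(+3); under {B} M still reaches {D,N,W,Z} ∋ W.
size 2: {B,D}, {B,E}, {B,G} …(+12); under {B,D} M still reaches {N,W} ∋ W.
M↔W cannot be blocked by any observed set — no back-door set.
No mediator lies on a directed M→…→W path.
Neither criterion identifies P(W|do(M)) in this graph.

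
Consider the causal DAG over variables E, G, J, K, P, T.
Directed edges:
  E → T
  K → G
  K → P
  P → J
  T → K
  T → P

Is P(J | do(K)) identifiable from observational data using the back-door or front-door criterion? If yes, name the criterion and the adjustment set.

desc(K)\{K}={G,J,P}; candidates ⊆ {E,T}.
size 0: {}; under {} K still reaches {E,J,P,T} ∋ J.
{T}: K⊥J given {T} in G with K→· removed — back-door holds.
P(J|do(K)) = Σ_{T} P(J|K,T)·P(T).

P(J|do(K)): backdoor, adjust for {T}.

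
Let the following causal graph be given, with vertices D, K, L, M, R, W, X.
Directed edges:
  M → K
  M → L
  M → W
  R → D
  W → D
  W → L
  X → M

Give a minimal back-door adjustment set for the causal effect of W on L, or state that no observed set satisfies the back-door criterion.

desc(W)\{W}={D,L}; candidates ⊆ {K,M,R,X}.
size 0: {}; under {} W still reaches {K,L,M,X} ∋ L.
{M}: W⊥L given {M} in G with W→· removed — back-door holds.

W→L: minimal back-door set {M}.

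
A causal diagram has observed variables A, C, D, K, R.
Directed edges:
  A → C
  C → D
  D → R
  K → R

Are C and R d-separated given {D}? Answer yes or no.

Bayes-Ball from C | {D} reaches {A}.
R ∉ reach(C|{D}) ⇒ C ⊥ R | {D}.

Yes — C ⊥ R | {D}.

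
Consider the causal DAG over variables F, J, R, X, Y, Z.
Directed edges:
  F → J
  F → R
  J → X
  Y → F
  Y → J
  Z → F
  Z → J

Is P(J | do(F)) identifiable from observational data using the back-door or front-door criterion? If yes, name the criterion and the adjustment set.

P(J|do(F)): backdoor, adjust for {Y, Z}.

desc(F)\{F}={J,R,X}; candidates ⊆ {Y,Z}.
size 0: {}; under {} F still reaches {J,X,Y,Z} ∋ J.
size 1: {Y}, {Z}; under {Y} F still reaches {J,X,Z} ∋ J.
{Y,Z}: F⊥J given {Y,Z} in G with F→· removed — back-door holds.
P(J|do(F)) = Σ_{Y,Z} P(J|F,Y,Z)·P(Y,Z).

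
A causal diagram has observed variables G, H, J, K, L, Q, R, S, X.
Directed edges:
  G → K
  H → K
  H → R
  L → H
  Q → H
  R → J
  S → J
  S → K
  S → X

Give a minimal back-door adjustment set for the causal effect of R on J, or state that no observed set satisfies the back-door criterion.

desc(R)\{R}={J}; candidates ⊆ {G,H,K,L,Q,S,X}.
∅: R⊥J given ∅ in G with R→· removed — back-door holds.

R→J: minimal back-door set ∅.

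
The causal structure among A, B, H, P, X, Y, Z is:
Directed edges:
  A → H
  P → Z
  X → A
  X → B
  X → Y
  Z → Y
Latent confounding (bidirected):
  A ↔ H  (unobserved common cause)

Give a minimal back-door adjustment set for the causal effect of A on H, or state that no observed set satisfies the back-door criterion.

A→H: no observed back-door set.

desc(A)\{A}={H}; candidates ⊆ {B,P,X,Y,Z}.
A↔H: latent back-door arc(s) into A.
size 0: {}; under {} A still reaches {B,H,X,Y} ∋ H.
size 1: {B}, {P}, {X} …(+2); under {B} A still reaches {H,X,Y} ∋ H.
size 2: {B,P}, {B,X}, {B,Y} …(+7); under {B,P} A still reaches {H,X,Y} ∋ H.
A↔H cannot be blocked by any observed set — no back-door set.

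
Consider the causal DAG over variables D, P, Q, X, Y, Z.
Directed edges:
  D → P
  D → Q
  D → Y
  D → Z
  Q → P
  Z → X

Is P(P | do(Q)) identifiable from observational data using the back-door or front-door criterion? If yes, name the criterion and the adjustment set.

desc(Q)\{Q}={P}; candidates ⊆ {D,X,Y,Z}.
size 0: {}; under {} Q still reaches {D,P,X,Y,Z} ∋ P.
{D}: Q⊥P given {D} in G with Q→· removed — back-door holds.
P(P|do(Q)) = Σ_{D} P(P|Q,D)·P(D).

P(P|do(Q)): backdoor, adjust for {D}.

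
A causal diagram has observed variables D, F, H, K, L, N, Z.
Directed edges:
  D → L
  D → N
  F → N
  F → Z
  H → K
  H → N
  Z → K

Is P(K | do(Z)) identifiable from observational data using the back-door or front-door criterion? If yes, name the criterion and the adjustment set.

desc(Z)\{Z}={K}; candidates ⊆ {D,F,H,L,N}.
∅: Z⊥K given ∅ in G with Z→· removed — back-door holds.
P(K|do(Z)) = P(K|Z) — no adjustment needed.

P(K|do(Z)): backdoor, adjust for ∅.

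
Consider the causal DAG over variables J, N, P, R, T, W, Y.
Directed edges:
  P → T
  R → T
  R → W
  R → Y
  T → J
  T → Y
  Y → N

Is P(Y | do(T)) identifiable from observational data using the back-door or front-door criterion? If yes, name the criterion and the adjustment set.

P(Y|do(T)): backdoor, adjust for {R}.

desc(T)\{T}={J,N,Y}; candidates ⊆ {P,R,W}.
size 0: {}; under {} T still reaches {N,P,R,W,Y} ∋ Y.
{R}: T⊥Y given {R} in G with T→· removed — back-door holds.
P(Y|do(T)) = Σ_{R} P(Y|T,R)·P(R).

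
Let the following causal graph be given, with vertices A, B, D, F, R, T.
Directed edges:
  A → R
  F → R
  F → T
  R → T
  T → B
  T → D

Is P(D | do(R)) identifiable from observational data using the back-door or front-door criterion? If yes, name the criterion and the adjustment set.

desc(R)\{R}={B,D,T}; candidates ⊆ {A,F}.
size 0: {}; under {} R still reaches {A,B,D,F,T} ∋ D.
{F}: R⊥D given {F} in G with R→· removed — back-door holds.
P(D|do(R)) = Σ_{F} P(D|R,F)·P(F).

P(D|do(R)): backdoor, adjust for {F}.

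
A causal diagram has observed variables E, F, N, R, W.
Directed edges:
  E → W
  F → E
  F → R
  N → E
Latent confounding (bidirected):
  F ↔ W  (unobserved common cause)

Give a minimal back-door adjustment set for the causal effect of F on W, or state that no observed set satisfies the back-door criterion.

desc(F)\{F}={E,R,W}; candidates ⊆ {N}.
F↔W: latent back-door arc(s) into F.
size 0: {}; under {} F still reaches {W} ∋ W.
size 1: {N}; under {N} F still reaches {W} ∋ W.
F↔W cannot be blocked by any observed set — no back-door set.

F→W: no observed back-door set.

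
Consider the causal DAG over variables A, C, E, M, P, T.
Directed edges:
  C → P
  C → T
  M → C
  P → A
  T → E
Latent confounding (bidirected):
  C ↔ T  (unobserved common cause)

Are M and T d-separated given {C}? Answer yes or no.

No — M and T are d-connected given {C}.

Bayes-Ball from M | {C} reaches {E,T}.
T ∈ reach(M|{C}) ⇒ M ⊥̸ T | {C}.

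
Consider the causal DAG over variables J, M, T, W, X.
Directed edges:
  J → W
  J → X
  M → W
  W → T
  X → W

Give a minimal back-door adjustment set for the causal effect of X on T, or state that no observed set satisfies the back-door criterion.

X→T: minimal back-door set {J}.

desc(X)\{X}={T,W}; candidates ⊆ {J,M}.
size 0: {}; under {} X still reaches {J,T,W} ∋ T.
{J}: X⊥T given {J} in G with X→· removed — back-door holds.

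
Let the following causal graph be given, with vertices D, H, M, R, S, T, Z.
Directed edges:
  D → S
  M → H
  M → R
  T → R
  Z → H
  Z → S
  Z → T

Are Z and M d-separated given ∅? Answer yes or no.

Yes — Z ⊥ M | ∅.

Bayes-Ball from Z | ∅ reaches {H,R,S,T}.
M ∉ reach(Z|∅) ⇒ Z ⊥ M | ∅.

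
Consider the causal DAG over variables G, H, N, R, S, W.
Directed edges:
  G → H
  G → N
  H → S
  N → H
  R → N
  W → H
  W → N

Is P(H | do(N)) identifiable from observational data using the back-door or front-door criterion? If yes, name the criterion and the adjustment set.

P(H|do(N)): backdoor, adjust for {G, W}.

desc(N)\{N}={H,S}; candidates ⊆ {G,R,W}.
size 0: {}; under {} N still reaches {G,H,R,S,W} ∋ H.
size 1: {G}, {R}, {W}; under {G} N still reaches {H,R,S,W} ∋ H.
{G,W}: N⊥H given {G,W} in G with N→· removed — back-door holds.
P(H|do(N)) = Σ_{G,W} P(H|N,G,W)·P(G,W).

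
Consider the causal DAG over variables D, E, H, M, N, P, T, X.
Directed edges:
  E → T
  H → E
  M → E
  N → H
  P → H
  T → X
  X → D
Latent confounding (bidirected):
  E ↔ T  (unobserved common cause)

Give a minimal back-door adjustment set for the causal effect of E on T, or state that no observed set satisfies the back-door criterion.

desc(E)\{E}={D,T,X}; candidates ⊆ {H,M,N,P}.
E↔T: latent back-door arc(s) into E.
size 0: {}; under {} E still reaches {D,H,M,N,P,T,X} ∋ T.
size 1: {H}, {M}, {N} …(+1); under {H} E still reaches {D,M,T,X} ∋ T.
size 2: {H,M}, {H,N}, {H,P} …(+3); under {H,M} E still reaches {D,T,X} ∋ T.
E↔T cannot be blocked by any observed set — no back-door set.

E→T: no observed back-door set.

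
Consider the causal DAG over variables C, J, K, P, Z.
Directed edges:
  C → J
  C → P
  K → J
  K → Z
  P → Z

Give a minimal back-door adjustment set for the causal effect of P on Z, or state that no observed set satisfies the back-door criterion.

desc(P)\{P}={Z}; candidates ⊆ {C,J,K}.
∅: P⊥Z given ∅ in G with P→· removed — back-door holds.

P→Z: minimal back-door set ∅.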